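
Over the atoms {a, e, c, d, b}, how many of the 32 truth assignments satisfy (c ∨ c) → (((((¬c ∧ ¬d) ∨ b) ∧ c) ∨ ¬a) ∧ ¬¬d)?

22

Initial set: {T ((c ∨ c) → (((((¬c ∧ ¬d) ∨ b) ∧ c) ∨ ¬a) ∧ ¬¬d))}.
T ((c ∨ c) → (((((¬c ∧ ¬d) ∨ b) ∧ c) ∨ ¬a) ∧ ¬¬d)): β-rule — branch into F (c ∨ c)  //  T (((((¬c ∧ ¬d) ∨ b) ∧ c) ∨ ¬a) ∧ ¬¬d).
  branch 1 (add F (c ∨ c)):
    F (c ∨ c): α-rule — add F c, F c.
    ○ open, literals {c=F}.
  branch 2 (add T (((((¬c ∧ ¬d) ∨ b) ∧ c) ∨ ¬a) ∧ ¬¬d)):
    T (((((¬c ∧ ¬d) ∨ b) ∧ c) ∨ ¬a) ∧ ¬¬d): α-rule — add T ((((¬c ∧ ¬d) ∨ b) ∧ c) ∨ ¬a), T ¬¬d.
    T ¬¬d: drop double negation, giving T d.
    T ((((¬c ∧ ¬d) ∨ b) ∧ c) ∨ ¬a): β-rule — branch into T (((¬c ∧ ¬d) ∨ b) ∧ c)  //  T ¬a.
      branch 2.1 (add T (((¬c ∧ ¬d) ∨ b) ∧ c)):
        T (((¬c ∧ ¬d) ∨ b) ∧ c): α-rule — add T ((¬c ∧ ¬d) ∨ b), T c.
        T ((¬c ∧ ¬d) ∨ b): β-rule — branch into T (¬c ∧ ¬d)  //  T b.
          branch 2.1.1 (add T (¬c ∧ ¬d)):
            T (¬c ∧ ¬d): α-rule — add T ¬c, T ¬d.
            × closes — contains both c and ¬c.
          branch 2.1.2 (add T b):
            ○ open, literals {b=T, c=T, d=T}.
      branch 2.2 (add T ¬a):
        ○ open, literals {a=F, d=T}.
1 branch closed, 3 open.
Each open branch fixes some atoms; the unmentioned ones are free. Counting distinct full assignments: branch {c=F} (a, e, d, b) contributes 16 new; branch {b=T, c=T, d=T} (a, e) contributes 4 new; branch {a=F, d=T} (e, c, b) contributes 2 new. Total: 22.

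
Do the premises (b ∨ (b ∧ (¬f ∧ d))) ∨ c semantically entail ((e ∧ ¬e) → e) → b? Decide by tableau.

Initial set: {((b ∨ (b ∧ (¬f ∧ d))) ∨ c); ¬(((e ∧ ¬e) → e) → b)}.
¬(((e ∧ ¬e) → e) → b): α-rule — add ((e ∧ ¬e) → e), ¬b.
((b ∨ (b ∧ (¬f ∧ d))) ∨ c): β-rule — branch into (b ∨ (b ∧ (¬f ∧ d)))  //  c.
  branch 1 (add (b ∨ (b ∧ (¬f ∧ d)))):
    ((e ∧ ¬e) → e): β-rule — branch into ¬(e ∧ ¬e)  //  e.
      branch 1.1 (add ¬(e ∧ ¬e)):
        (b ∨ (b ∧ (¬f ∧ d))): β-rule — branch into b  //  (b ∧ (¬f ∧ d)).
          branch 1.1.1 (add b):
            × closes — contains both b and ¬b.
          branch 1.1.2 (add (b ∧ (¬f ∧ d))):
            (b ∧ (¬f ∧ d)): α-rule — add b, (¬f ∧ d).
            × closes — contains both b and ¬b.
      branch 1.2 (add e):
        (b ∨ (b ∧ (¬f ∧ d))): β-rule — branch into b  //  (b ∧ (¬f ∧ d)).
          branch 1.2.1 (add b):
            × closes — contains both b and ¬b.
          branch 1.2.2 (add (b ∧ (¬f ∧ d))):
            (b ∧ (¬f ∧ d)): α-rule — add b, (¬f ∧ d).
            × closes — contains both b and ¬b.
  branch 2 (add c):
    ((e ∧ ¬e) → e): β-rule — branch into ¬(e ∧ ¬e)  //  e.
      branch 2.1 (add ¬(e ∧ ¬e)):
        ¬(e ∧ ¬e): β-rule — branch into ¬e  //  ¬¬e.
          branch 2.1.1 (add ¬e):
            ○ open, literals {b=F, c=T, e=F}.
          branch 2.1.2 (add ¬¬e):
            ○ open, literals {b=F, c=T, e=T}.
      branch 2.2 (add e):
        ○ open, literals {b=F, c=T, e=T}.
4 branches closed, 3 open.
An open branch gives a countermodel: b=F, c=T, e=F (unmentioned atoms arbitrary); the premises hold there but the conclusion fails.

No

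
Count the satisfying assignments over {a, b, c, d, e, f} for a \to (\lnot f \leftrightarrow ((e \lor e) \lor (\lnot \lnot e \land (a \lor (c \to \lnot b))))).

Initial set: {(a \to (\lnot f \leftrightarrow ((e \lor e) \lor (\lnot \lnot e \land (a \lor (c \to \lnot b))))))}.
(a \to (\lnot f \leftrightarrow ((e \lor e) \lor (\lnot \lnot e \land (a \lor (c \to \lnot b)))))): β-rule — branch into \lnot a  //  (\lnot f \leftrightarrow ((e \lor e) \lor (\lnot \lnot e \land (a \lor (c \to \lnot b))))).
  branch 1 (add \lnot a):
    ○ open, literals {a=false}.
  branch 2 (add (\lnot f \leftrightarrow ((e \lor e) \lor (\lnot \lnot e \land (a \lor (c \to \lnot b)))))):
    (\lnot f \leftrightarrow ((e \lor e) \lor (\lnot \lnot e \land (a \lor (c \to \lnot b))))): β-rule — branch into \lnot f, ((e \lor e) \lor (\lnot \lnot e \land (a \lor (c \to \lnot b))))  //  \lnot \lnot f, \lnot ((e \lor e) \lor (\lnot \lnot e \land (a \lor (c \to \lnot b)))).
      branch 2.1 (add \lnot f, ((e \lor e) \lor (\lnot \lnot e \land (a \lor (c \to \lnot b))))):
        ((e \lor e) \lor (\lnot \lnot e \land (a \lor (c \to \lnot b)))): β-rule — branch into (e \lor e)  //  (\lnot \lnot e \land (a \lor (c \to \lnot b))).
          branch 2.1.1 (add (e \lor e)):
            (e \lor e): β-rule — branch into e  //  e.
              branch 2.1.1.1 (add e):
                ○ open, literals {e=true, f=false}.
              branch 2.1.1.2 (add e):
                ○ open, literals {e=true, f=false}.
          branch 2.1.2 (add (\lnot \lnot e \land (a \lor (c \to \lnot b)))):
            (\lnot \lnot e \land (a \lor (c \to \lnot b))): α-rule — add \lnot \lnot e, (a \lor (c \to \lnot b)).
            \lnot \lnot e: drop double negation, giving e.
            (a \lor (c \to \lnot b)): β-rule — branch into a  //  (c \to \lnot b).
              branch 2.1.2.1 (add a):
                ○ open, literals {a=true, e=true, f=false}.
              branch 2.1.2.2 (add (c \to \lnot b)):
                (c \to \lnot b): β-rule — branch into \lnot c  //  \lnot b.
                  branch 2.1.2.2.1 (add \lnot c):
                    ○ open, literals {c=false, e=true, f=false}.
                  branch 2.1.2.2.2 (add \lnot b):
                    ○ open, literals {b=false, e=true, f=false}.
      branch 2.2 (add \lnot \lnot f, \lnot ((e \lor e) \lor (\lnot \lnot e \land (a \lor (c \to \lnot b))))):
        \lnot ((e \lor e) \lor (\lnot \lnot e \land (a \lor (c \to \lnot b)))): α-rule — add \lnot (e \lor e), \lnot (\lnot \lnot e \land (a \lor (c \to \lnot b))).
        \lnot (e \lor e): α-rule — add \lnot e, \lnot e.
        \lnot (\lnot \lnot e \land (a \lor (c \to \lnot b))): β-rule — branch into \lnot \lnot \lnot e  //  \lnot (a \lor (c \to \lnot b)).
          branch 2.2.1 (add \lnot \lnot \lnot e):
            \lnot \lnot \lnot e: drop double negation, giving \lnot e.
            ○ open, literals {e=false, f=true}.
          branch 2.2.2 (add \lnot (a \lor (c \to \lnot b))):
            \lnot (a \lor (c \to \lnot b)): α-rule — add \lnot a, \lnot (c \to \lnot b).
            \lnot (c \to \lnot b): α-rule — add c, \lnot \lnot b.
            ○ open, literals {a=false, b=true, c=true, e=false, f=true}.
0 branches closed, 8 open.
Each open branch fixes some atoms; the unmentioned ones are free. Counting distinct full assignments: branch {a=false} (b, c, d, e, f) contributes 32 new; branch {e=true, f=false} (a, b, c, d) contributes 8 new; branch {e=true, f=false} (a, b, c, d) contributes 0 new; branch {a=true, e=true, f=false} (b, c, d) contributes 0 new; branch {c=false, e=true, f=false} (a, b, d) contributes 0 new; branch {b=false, e=true, f=false} (a, c, d) contributes 0 new; branch {e=false, f=true} (a, b, c, d) contributes 8 new; branch {a=false, b=true, c=true, e=false, f=true} (d) contributes 0 new. Total: 48.

48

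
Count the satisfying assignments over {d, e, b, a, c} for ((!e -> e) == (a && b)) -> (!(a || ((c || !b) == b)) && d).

19

Initial set: {(((!e -> e) == (a && b)) -> (!(a || ((c || !b) == b)) && d))}.
(((!e -> e) == (a && b)) -> (!(a || ((c || !b) == b)) && d)): β-rule — branch into !((!e -> e) == (a && b))  //  (!(a || ((c || !b) == b)) && d).
  branch 1 (add !((!e -> e) == (a && b))):
    !((!e -> e) == (a && b)): β-rule — branch into (!e -> e), !(a && b)  //  !(!e -> e), (a && b).
      branch 1.1 (add (!e -> e), !(a && b)):
        (!e -> e): β-rule — branch into !!e  //  e.
          branch 1.1.1 (add !!e):
            !(a && b): β-rule — branch into !a  //  !b.
              branch 1.1.1.1 (add !a):
                ○ open, literals {a=0, e=1}.
              branch 1.1.1.2 (add !b):
                ○ open, literals {b=0, e=1}.
          branch 1.1.2 (add e):
            !(a && b): β-rule — branch into !a  //  !b.
              branch 1.1.2.1 (add !a):
                ○ open, literals {a=0, e=1}.
              branch 1.1.2.2 (add !b):
                ○ open, literals {b=0, e=1}.
      branch 1.2 (add !(!e -> e), (a && b)):
        !(!e -> e): α-rule — add !e, !e.
        (a && b): α-rule — add a, b.
        ○ open, literals {a=1, b=1, e=0}.
  branch 2 (add (!(a || ((c || !b) == b)) && d)):
    (!(a || ((c || !b) == b)) && d): α-rule — add !(a || ((c || !b) == b)), d.
    !(a || ((c || !b) == b)): α-rule — add !a, !((c || !b) == b).
    !((c || !b) == b): β-rule — branch into (c || !b), !b  //  !(c || !b), b.
      branch 2.1 (add (c || !b), !b):
        (c || !b): β-rule — branch into c  //  !b.
          branch 2.1.1 (add c):
            ○ open, literals {a=0, b=0, c=1, d=1}.
          branch 2.1.2 (add !b):
            ○ open, literals {a=0, b=0, d=1}.
      branch 2.2 (add !(c || !b), b):
        !(c || !b): α-rule — add !c, !!b.
        ○ open, literals {a=0, b=1, c=0, d=1}.
0 branches closed, 8 open.
Each open branch fixes some atoms; the unmentioned ones are free. Counting distinct full assignments: branch {a=0, e=1} (d, b, c) contributes 8 new; branch {b=0, e=1} (d, a, c) contributes 4 new; branch {a=0, e=1} (d, b, c) contributes 0 new; branch {b=0, e=1} (d, a, c) contributes 0 new; branch {a=1, b=1, e=0} (d, c) contributes 4 new; branch {a=0, b=0, c=1, d=1} (e) contributes 1 new; branch {a=0, b=0, d=1} (e, c) contributes 1 new; branch {a=0, b=1, c=0, d=1} (e) contributes 1 new. Total: 19.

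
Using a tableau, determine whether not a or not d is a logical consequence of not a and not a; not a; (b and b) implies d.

Yes

Initial set: {(not a and not a); not a; ((b and b) implies d); not (not a or not d)}.
(not a and not a): α-rule — add not a, not a.
not (not a or not d): α-rule — add not not a, not not d.
× closes — contains both a and not a.
All 1 branch closes.
Every branch closed, so the premises entail the conclusion.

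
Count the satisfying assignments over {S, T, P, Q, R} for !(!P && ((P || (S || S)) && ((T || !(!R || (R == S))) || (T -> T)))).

24

Initial set: {!(!P && ((P || (S || S)) && ((T || !(!R || (R == S))) || (T -> T))))}.
!(!P && ((P || (S || S)) && ((T || !(!R || (R == S))) || (T -> T)))): β-rule — branch into !!P  //  !((P || (S || S)) && ((T || !(!R || (R == S))) || (T -> T))).
  branch 1 (add !!P):
    ○ open, literals {P=true}.
  branch 2 (add !((P || (S || S)) && ((T || !(!R || (R == S))) || (T -> T)))):
    !((P || (S || S)) && ((T || !(!R || (R == S))) || (T -> T))): β-rule — branch into !(P || (S || S))  //  !((T || !(!R || (R == S))) || (T -> T)).
      branch 2.1 (add !(P || (S || S))):
        !(P || (S || S)): α-rule — add !P, !(S || S).
        !(S || S): α-rule — add !S, !S.
        ○ open, literals {P=false, S=false}.
      branch 2.2 (add !((T || !(!R || (R == S))) || (T -> T))):
        !((T || !(!R || (R == S))) || (T -> T)): α-rule — add !(T || !(!R || (R == S))), !(T -> T).
        !(T || !(!R || (R == S))): α-rule — add !T, !!(!R || (R == S)).
        !(T -> T): α-rule — add T, !T.
        × closes — contains both T and !T.
1 branch closed, 2 open.
Each open branch fixes some atoms; the unmentioned ones are free. Counting distinct full assignments: branch {P=true} (S, T, Q, R) contributes 16 new; branch {P=false, S=false} (T, Q, R) contributes 8 new. Total: 24.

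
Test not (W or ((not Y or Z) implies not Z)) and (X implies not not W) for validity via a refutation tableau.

Not valid

Assume the negation and expand:
Initial set: {not (not (W or ((not Y or Z) implies not Z)) and (X implies not not W))}.
not (not (W or ((not Y or Z) implies not Z)) and (X implies not not W)): β-rule — branch into not not (W or ((not Y or Z) implies not Z))  //  not (X implies not not W).
  branch 1 (add not not (W or ((not Y or Z) implies not Z))):
    not not (W or ((not Y or Z) implies not Z)): β-rule — branch into W  //  ((not Y or Z) implies not Z).
      branch 1.1 (add W):
        ○ open, literals {W=true}.
      branch 1.2 (add ((not Y or Z) implies not Z)):
        ((not Y or Z) implies not Z): β-rule — branch into not (not Y or Z)  //  not Z.
          branch 1.2.1 (add not (not Y or Z)):
            not (not Y or Z): α-rule — add not not Y, not Z.
            ○ open, literals {Y=true, Z=false}.
          branch 1.2.2 (add not Z):
            ○ open, literals {Z=false}.
  branch 2 (add not (X implies not not W)):
    not (X implies not not W): α-rule — add X, not not not W.
    not not not W: drop double negation, giving not W.
    ○ open, literals {W=false, X=true}.
0 branches closed, 4 open.
An open branch gives a countermodel: W=true (unmentioned atoms arbitrary); under it the original formula is false.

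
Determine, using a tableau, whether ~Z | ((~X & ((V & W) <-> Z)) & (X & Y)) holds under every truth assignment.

Assume the negation and expand:
Initial set: {~(~Z | ((~X & ((V & W) <-> Z)) & (X & Y)))}.
~(~Z | ((~X & ((V & W) <-> Z)) & (X & Y))): α-rule — add ~~Z, ~((~X & ((V & W) <-> Z)) & (X & Y)).
~((~X & ((V & W) <-> Z)) & (X & Y)): β-rule — branch into ~(~X & ((V & W) <-> Z))  //  ~(X & Y).
  branch 1 (add ~(~X & ((V & W) <-> Z))):
    ~(~X & ((V & W) <-> Z)): β-rule — branch into ~~X  //  ~((V & W) <-> Z).
      branch 1.1 (add ~~X):
        ○ open, literals {X=true, Z=true}.
      branch 1.2 (add ~((V & W) <-> Z)):
        ~((V & W) <-> Z): β-rule — branch into (V & W), ~Z  //  ~(V & W), Z.
          branch 1.2.1 (add (V & W), ~Z):
            × closes — contains both Z and ~Z.
          branch 1.2.2 (add ~(V & W), Z):
            ~(V & W): β-rule — branch into ~V  //  ~W.
              branch 1.2.2.1 (add ~V):
                ○ open, literals {V=false, Z=true}.
              branch 1.2.2.2 (add ~W):
                ○ open, literals {W=false, Z=true}.
  branch 2 (add ~(X & Y)):
    ~(X & Y): β-rule — branch into ~X  //  ~Y.
      branch 2.1 (add ~X):
        ○ open, literals {X=false, Z=true}.
      branch 2.2 (add ~Y):
        ○ open, literals {Y=false, Z=true}.
1 branch closed, 5 open.
An open branch gives a countermodel: X=true, Z=true (unmentioned atoms arbitrary); under it the original formula is false.

Not valid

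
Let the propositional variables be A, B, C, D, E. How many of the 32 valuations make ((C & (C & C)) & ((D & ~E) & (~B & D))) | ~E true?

16

Initial set: {(((C & (C & C)) & ((D & ~E) & (~B & D))) | ~E)}.
(((C & (C & C)) & ((D & ~E) & (~B & D))) | ~E): β-rule — branch into ((C & (C & C)) & ((D & ~E) & (~B & D)))  //  ~E.
  branch 1 (add ((C & (C & C)) & ((D & ~E) & (~B & D)))):
    ((C & (C & C)) & ((D & ~E) & (~B & D))): α-rule — add (C & (C & C)), ((D & ~E) & (~B & D)).
    (C & (C & C)): α-rule — add C, (C & C).
    ((D & ~E) & (~B & D)): α-rule — add (D & ~E), (~B & D).
    (C & C): α-rule — add C, C.
    (D & ~E): α-rule — add D, ~E.
    (~B & D): α-rule — add ~B, D.
    ○ open, literals {B=0, C=1, D=1, E=0}.
  branch 2 (add ~E):
    ○ open, literals {E=0}.
0 branches closed, 2 open.
Each open branch fixes some atoms; the unmentioned ones are free. Counting distinct full assignments: branch {B=0, C=1, D=1, E=0} (A) contributes 2 new; branch {E=0} (A, B, C, D) contributes 14 new. Total: 16.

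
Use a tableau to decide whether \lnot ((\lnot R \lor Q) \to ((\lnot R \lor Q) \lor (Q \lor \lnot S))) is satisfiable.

Initial set: {\lnot ((\lnot R \lor Q) \to ((\lnot R \lor Q) \lor (Q \lor \lnot S)))}.
\lnot ((\lnot R \lor Q) \to ((\lnot R \lor Q) \lor (Q \lor \lnot S))): α-rule — add (\lnot R \lor Q), \lnot ((\lnot R \lor Q) \lor (Q \lor \lnot S)).
\lnot ((\lnot R \lor Q) \lor (Q \lor \lnot S)): α-rule — add \lnot (\lnot R \lor Q), \lnot (Q \lor \lnot S).
\lnot (\lnot R \lor Q): α-rule — add \lnot \lnot R, \lnot Q.
\lnot (Q \lor \lnot S): α-rule — add \lnot Q, \lnot \lnot S.
(\lnot R \lor Q): β-rule — branch into \lnot R  //  Q.
  branch 1 (add \lnot R):
    × closes — contains both R and \lnot R.
  branch 2 (add Q):
    × closes — contains both Q and \lnot Q.
All 2 branches close.
Every branch closed; the formula is unsatisfiable.

Unsatisfiable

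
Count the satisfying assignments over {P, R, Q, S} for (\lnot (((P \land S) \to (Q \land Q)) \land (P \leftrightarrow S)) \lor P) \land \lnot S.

4

Initial set: {T ((\lnot (((P \land S) \to (Q \land Q)) \land (P \leftrightarrow S)) \lor P) \land \lnot S)}.
T ((\lnot (((P \land S) \to (Q \land Q)) \land (P \leftrightarrow S)) \lor P) \land \lnot S): α-rule — add T (\lnot (((P \land S) \to (Q \land Q)) \land (P \leftrightarrow S)) \lor P), T \lnot S.
T (\lnot (((P \land S) \to (Q \land Q)) \land (P \leftrightarrow S)) \lor P): β-rule — branch into T \lnot (((P \land S) \to (Q \land Q)) \land (P \leftrightarrow S))  //  T P.
  branch 1 (add T \lnot (((P \land S) \to (Q \land Q)) \land (P \leftrightarrow S))):
    T \lnot (((P \land S) \to (Q \land Q)) \land (P \leftrightarrow S)): β-rule — branch into F ((P \land S) \to (Q \land Q))  //  F (P \leftrightarrow S).
      branch 1.1 (add F ((P \land S) \to (Q \land Q))):
        F ((P \land S) \to (Q \land Q)): α-rule — add T (P \land S), F (Q \land Q).
        T (P \land S): α-rule — add T P, T S.
        × closes — contains both S and \lnot S.
      branch 1.2 (add F (P \leftrightarrow S)):
        F (P \leftrightarrow S): β-rule — branch into T P, F S  //  F P, T S.
          branch 1.2.1 (add T P, F S):
            ○ open, literals {P=1, S=0}.
          branch 1.2.2 (add F P, T S):
            × closes — contains both S and \lnot S.
  branch 2 (add T P):
    ○ open, literals {P=1, S=0}.
2 branches closed, 2 open.
Each open branch fixes some atoms; the unmentioned ones are free. Counting distinct full assignments: branch {P=1, S=0} (R, Q) contributes 4 new; branch {P=1, S=0} (R, Q) contributes 0 new. Total: 4.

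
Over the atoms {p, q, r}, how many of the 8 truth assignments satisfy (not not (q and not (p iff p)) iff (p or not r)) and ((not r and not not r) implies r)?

Initial set: {((not not (q and not (p iff p)) iff (p or not r)) and ((not r and not not r) implies r))}.
((not not (q and not (p iff p)) iff (p or not r)) and ((not r and not not r) implies r)): α-rule — add (not not (q and not (p iff p)) iff (p or not r)), ((not r and not not r) implies r).
(not not (q and not (p iff p)) iff (p or not r)): β-rule — branch into not not (q and not (p iff p)), (p or not r)  //  not not not (q and not (p iff p)), not (p or not r).
  branch 1 (add not not (q and not (p iff p)), (p or not r)):
    not not (q and not (p iff p)): drop double negation, giving (q and not (p iff p)).
    (q and not (p iff p)): α-rule — add q, not (p iff p).
    ((not r and not not r) implies r): β-rule — branch into not (not r and not not r)  //  r.
      branch 1.1 (add not (not r and not not r)):
        (p or not r): β-rule — branch into p  //  not r.
          branch 1.1.1 (add p):
            not (p iff p): β-rule — branch into p, not p  //  not p, p.
              branch 1.1.1.1 (add p, not p):
                × closes — contains both p and not p.
              branch 1.1.1.2 (add not p, p):
                × closes — contains both p and not p.
          branch 1.1.2 (add not r):
            not (p iff p): β-rule — branch into p, not p  //  not p, p.
              branch 1.1.2.1 (add p, not p):
                × closes — contains both p and not p.
              branch 1.1.2.2 (add not p, p):
                × closes — contains both p and not p.
      branch 1.2 (add r):
        (p or not r): β-rule — branch into p  //  not r.
          branch 1.2.1 (add p):
            not (p iff p): β-rule — branch into p, not p  //  not p, p.
              branch 1.2.1.1 (add p, not p):
                × closes — contains both p and not p.
              branch 1.2.1.2 (add not p, p):
                × closes — contains both p and not p.
          branch 1.2.2 (add not r):
            × closes — contains both r and not r.
  branch 2 (add not not not (q and not (p iff p)), not (p or not r)):
    not not not (q and not (p iff p)): drop double negation, giving not (q and not (p iff p)).
    not (p or not r): α-rule — add not p, not not r.
    ((not r and not not r) implies r): β-rule — branch into not (not r and not not r)  //  r.
      branch 2.1 (add not (not r and not not r)):
        not (q and not (p iff p)): β-rule — branch into not q  //  not not (p iff p).
          branch 2.1.1 (add not q):
            not (not r and not not r): β-rule — branch into not not r  //  not not not r.
              branch 2.1.1.1 (add not not r):
                ○ open, literals {p=0, q=0, r=1}.
              branch 2.1.1.2 (add not not not r):
                not not not r: drop double negation, giving not r.
                × closes — contains both r and not r.
          branch 2.1.2 (add not not (p iff p)):
            not (not r and not not r): β-rule — branch into not not r  //  not not not r.
              branch 2.1.2.1 (add not not r):
                not not (p iff p): β-rule — branch into p, p  //  not p, not p.
                  branch 2.1.2.1.1 (add p, p):
                    × closes — contains both p and not p.
                  branch 2.1.2.1.2 (add not p, not p):
                    ○ open, literals {p=0, r=1}.
              branch 2.1.2.2 (add not not not r):
                not not not r: drop double negation, giving not r.
                × closes — contains both r and not r.
      branch 2.2 (add r):
        not (q and not (p iff p)): β-rule — branch into not q  //  not not (p iff p).
          branch 2.2.1 (add not q):
            ○ open, literals {p=0, q=0, r=1}.
          branch 2.2.2 (add not not (p iff p)):
            not not (p iff p): β-rule — branch into p, p  //  not p, not p.
              branch 2.2.2.1 (add p, p):
                × closes — contains both p and not p.
              branch 2.2.2.2 (add not p, not p):
                ○ open, literals {p=0, r=1}.
11 branches closed, 4 open.
Each open branch fixes some atoms; the unmentioned ones are free. Counting distinct full assignments: branch {p=0, q=0, r=1} (none free) contributes 1 new; branch {p=0, r=1} (q) contributes 1 new; branch {p=0, q=0, r=1} (none free) contributes 0 new; branch {p=0, r=1} (q) contributes 0 new. Total: 2.

2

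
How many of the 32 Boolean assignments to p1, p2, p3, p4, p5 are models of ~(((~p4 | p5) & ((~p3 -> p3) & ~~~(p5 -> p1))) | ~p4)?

Initial set: {~(((~p4 | p5) & ((~p3 -> p3) & ~~~(p5 -> p1))) | ~p4)}.
~(((~p4 | p5) & ((~p3 -> p3) & ~~~(p5 -> p1))) | ~p4): α-rule — add ~((~p4 | p5) & ((~p3 -> p3) & ~~~(p5 -> p1))), ~~p4.
~((~p4 | p5) & ((~p3 -> p3) & ~~~(p5 -> p1))): β-rule — branch into ~(~p4 | p5)  //  ~((~p3 -> p3) & ~~~(p5 -> p1)).
  branch 1 (add ~(~p4 | p5)):
    ~(~p4 | p5): α-rule — add ~~p4, ~p5.
    ○ open, literals {p4=T, p5=F}.
  branch 2 (add ~((~p3 -> p3) & ~~~(p5 -> p1))):
    ~((~p3 -> p3) & ~~~(p5 -> p1)): β-rule — branch into ~(~p3 -> p3)  //  ~~~~(p5 -> p1).
      branch 2.1 (add ~(~p3 -> p3)):
        ~(~p3 -> p3): α-rule — add ~p3, ~p3.
        ○ open, literals {p3=F, p4=T}.
      branch 2.2 (add ~~~~(p5 -> p1)):
        ~~~~(p5 -> p1): drop double negation, giving ~~(p5 -> p1).
        ~~(p5 -> p1): β-rule — branch into ~p5  //  p1.
          branch 2.2.1 (add ~p5):
            ○ open, literals {p4=T, p5=F}.
          branch 2.2.2 (add p1):
            ○ open, literals {p1=T, p4=T}.
0 branches closed, 4 open.
Each open branch fixes some atoms; the unmentioned ones are free. Counting distinct full assignments: branch {p4=T, p5=F} (p1, p2, p3) contributes 8 new; branch {p3=F, p4=T} (p1, p2, p5) contributes 4 new; branch {p4=T, p5=F} (p1, p2, p3) contributes 0 new; branch {p1=T, p4=T} (p2, p3, p5) contributes 2 new. Total: 14.

14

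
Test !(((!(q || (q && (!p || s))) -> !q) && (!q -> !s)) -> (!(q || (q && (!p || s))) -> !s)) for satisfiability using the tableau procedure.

Unsatisfiable

Initial set: {!(((!(q || (q && (!p || s))) -> !q) && (!q -> !s)) -> (!(q || (q && (!p || s))) -> !s))}.
!(((!(q || (q && (!p || s))) -> !q) && (!q -> !s)) -> (!(q || (q && (!p || s))) -> !s)): α-rule — add ((!(q || (q && (!p || s))) -> !q) && (!q -> !s)), !(!(q || (q && (!p || s))) -> !s).
((!(q || (q && (!p || s))) -> !q) && (!q -> !s)): α-rule — add (!(q || (q && (!p || s))) -> !q), (!q -> !s).
!(!(q || (q && (!p || s))) -> !s): α-rule — add !(q || (q && (!p || s))), !!s.
!(q || (q && (!p || s))): α-rule — add !q, !(q && (!p || s)).
(!(q || (q && (!p || s))) -> !q): β-rule — branch into !!(q || (q && (!p || s)))  //  !q.
  branch 1 (add !!(q || (q && (!p || s)))):
    (!q -> !s): β-rule — branch into !!q  //  !s.
      branch 1.1 (add !!q):
        × closes — contains both q and !q.
      branch 1.2 (add !s):
        × closes — contains both s and !s.
  branch 2 (add !q):
    (!q -> !s): β-rule — branch into !!q  //  !s.
      branch 2.1 (add !!q):
        × closes — contains both q and !q.
      branch 2.2 (add !s):
        × closes — contains both s and !s.
All 4 branches close.
Every branch closed; the formula is unsatisfiable.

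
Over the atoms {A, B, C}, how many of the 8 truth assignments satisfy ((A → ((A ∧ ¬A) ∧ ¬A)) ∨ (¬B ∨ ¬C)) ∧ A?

Initial set: {(((A → ((A ∧ ¬A) ∧ ¬A)) ∨ (¬B ∨ ¬C)) ∧ A)}.
(((A → ((A ∧ ¬A) ∧ ¬A)) ∨ (¬B ∨ ¬C)) ∧ A): α-rule — add ((A → ((A ∧ ¬A) ∧ ¬A)) ∨ (¬B ∨ ¬C)), A.
((A → ((A ∧ ¬A) ∧ ¬A)) ∨ (¬B ∨ ¬C)): β-rule — branch into (A → ((A ∧ ¬A) ∧ ¬A))  //  (¬B ∨ ¬C).
  branch 1 (add (A → ((A ∧ ¬A) ∧ ¬A))):
    (A → ((A ∧ ¬A) ∧ ¬A)): β-rule — branch into ¬A  //  ((A ∧ ¬A) ∧ ¬A).
      branch 1.1 (add ¬A):
        × closes — contains both A and ¬A.
      branch 1.2 (add ((A ∧ ¬A) ∧ ¬A)):
        ((A ∧ ¬A) ∧ ¬A): α-rule — add (A ∧ ¬A), ¬A.
        × closes — contains both A and ¬A.
  branch 2 (add (¬B ∨ ¬C)):
    (¬B ∨ ¬C): β-rule — branch into ¬B  //  ¬C.
      branch 2.1 (add ¬B):
        ○ open, literals {A=T, B=F}.
      branch 2.2 (add ¬C):
        ○ open, literals {A=T, C=F}.
2 branches closed, 2 open.
Each open branch fixes some atoms; the unmentioned ones are free. Counting distinct full assignments: branch {A=T, B=F} (C) contributes 2 new; branch {A=T, C=F} (B) contributes 1 new. Total: 3.

3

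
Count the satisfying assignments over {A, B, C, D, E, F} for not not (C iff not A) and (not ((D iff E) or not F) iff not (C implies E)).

Initial set: {(not not (C iff not A) and (not ((D iff E) or not F) iff not (C implies E)))}.
(not not (C iff not A) and (not ((D iff E) or not F) iff not (C implies E))): α-rule — add not not (C iff not A), (not ((D iff E) or not F) iff not (C implies E)).
not not (C iff not A): drop double negation, giving (C iff not A).
(not ((D iff E) or not F) iff not (C implies E)): β-rule — branch into not ((D iff E) or not F), not (C implies E)  //  not not ((D iff E) or not F), not not (C implies E).
  branch 1 (add not ((D iff E) or not F), not (C implies E)):
    not ((D iff E) or not F): α-rule — add not (D iff E), not not F.
    not (C implies E): α-rule — add C, not E.
    (C iff not A): β-rule — branch into C, not A  //  not C, not not A.
      branch 1.1 (add C, not A):
        not (D iff E): β-rule — branch into D, not E  //  not D, E.
          branch 1.1.1 (add D, not E):
            ○ open, literals {A=F, C=T, D=T, E=F, F=T}.
          branch 1.1.2 (add not D, E):
            × closes — contains both E and not E.
      branch 1.2 (add not C, not not A):
        × closes — contains both C and not C.
  branch 2 (add not not ((D iff E) or not F), not not (C implies E)):
    (C iff not A): β-rule — branch into C, not A  //  not C, not not A.
      branch 2.1 (add C, not A):
        not not ((D iff E) or not F): β-rule — branch into (D iff E)  //  not F.
          branch 2.1.1 (add (D iff E)):
            not not (C implies E): β-rule — branch into not C  //  E.
              branch 2.1.1.1 (add not C):
                × closes — contains both C and not C.
              branch 2.1.1.2 (add E):
                (D iff E): β-rule — branch into D, E  //  not D, not E.
                  branch 2.1.1.2.1 (add D, E):
                    ○ open, literals {A=F, C=T, D=T, E=T}.
                  branch 2.1.1.2.2 (add not D, not E):
                    × closes — contains both E and not E.
          branch 2.1.2 (add not F):
            not not (C implies E): β-rule — branch into not C  //  E.
              branch 2.1.2.1 (add not C):
                × closes — contains both C and not C.
              branch 2.1.2.2 (add E):
                ○ open, literals {A=F, C=T, E=T, F=F}.
      branch 2.2 (add not C, not not A):
        not not ((D iff E) or not F): β-rule — branch into (D iff E)  //  not F.
          branch 2.2.1 (add (D iff E)):
            not not (C implies E): β-rule — branch into not C  //  E.
              branch 2.2.1.1 (add not C):
                (D iff E): β-rule — branch into D, E  //  not D, not E.
                  branch 2.2.1.1.1 (add D, E):
                    ○ open, literals {A=T, C=F, D=T, E=T}.
                  branch 2.2.1.1.2 (add not D, not E):
                    ○ open, literals {A=T, C=F, D=F, E=F}.
              branch 2.2.1.2 (add E):
                (D iff E): β-rule — branch into D, E  //  not D, not E.
                  branch 2.2.1.2.1 (add D, E):
                    ○ open, literals {A=T, C=F, D=T, E=T}.
                  branch 2.2.1.2.2 (add not D, not E):
                    × closes — contains both E and not E.
          branch 2.2.2 (add not F):
            not not (C implies E): β-rule — branch into not C  //  E.
              branch 2.2.2.1 (add not C):
                ○ open, literals {A=T, C=F, F=F}.
              branch 2.2.2.2 (add E):
                ○ open, literals {A=T, C=F, E=T, F=F}.
6 branches closed, 8 open.
Each open branch fixes some atoms; the unmentioned ones are free. Counting distinct full assignments: branch {A=F, C=T, D=T, E=F, F=T} (B) contributes 2 new; branch {A=F, C=T, D=T, E=T} (B, F) contributes 4 new; branch {A=F, C=T, E=T, F=F} (B, D) contributes 2 new; branch {A=T, C=F, D=T, E=T} (B, F) contributes 4 new; branch {A=T, C=F, D=F, E=F} (B, F) contributes 4 new; branch {A=T, C=F, D=T, E=T} (B, F) contributes 0 new; branch {A=T, C=F, F=F} (B, D, E) contributes 4 new; branch {A=T, C=F, E=T, F=F} (B, D) contributes 0 new. Total: 20.

20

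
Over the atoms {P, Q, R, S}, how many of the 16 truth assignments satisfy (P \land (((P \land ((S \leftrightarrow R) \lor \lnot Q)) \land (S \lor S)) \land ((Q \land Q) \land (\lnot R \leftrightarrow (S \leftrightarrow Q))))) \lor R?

8

Initial set: {((P \land (((P \land ((S \leftrightarrow R) \lor \lnot Q)) \land (S \lor S)) \land ((Q \land Q) \land (\lnot R \leftrightarrow (S \leftrightarrow Q))))) \lor R)}.
((P \land (((P \land ((S \leftrightarrow R) \lor \lnot Q)) \land (S \lor S)) \land ((Q \land Q) \land (\lnot R \leftrightarrow (S \leftrightarrow Q))))) \lor R): β-rule — branch into (P \land (((P \land ((S \leftrightarrow R) \lor \lnot Q)) \land (S \lor S)) \land ((Q \land Q) \land (\lnot R \leftrightarrow (S \leftrightarrow Q)))))  //  R.
  branch 1 (add (P \land (((P \land ((S \leftrightarrow R) \lor \lnot Q)) \land (S \lor S)) \land ((Q \land Q) \land (\lnot R \leftrightarrow (S \leftrightarrow Q)))))):
    (P \land (((P \land ((S \leftrightarrow R) \lor \lnot Q)) \land (S \lor S)) \land ((Q \land Q) \land (\lnot R \leftrightarrow (S \leftrightarrow Q))))): α-rule — add P, (((P \land ((S \leftrightarrow R) \lor \lnot Q)) \land (S \lor S)) \land ((Q \land Q) \land (\lnot R \leftrightarrow (S \leftrightarrow Q)))).
    (((P \land ((S \leftrightarrow R) \lor \lnot Q)) \land (S \lor S)) \land ((Q \land Q) \land (\lnot R \leftrightarrow (S \leftrightarrow Q)))): α-rule — add ((P \land ((S \leftrightarrow R) \lor \lnot Q)) \land (S \lor S)), ((Q \land Q) \land (\lnot R \leftrightarrow (S \leftrightarrow Q))).
    ((P \land ((S \leftrightarrow R) \lor \lnot Q)) \land (S \lor S)): α-rule — add (P \land ((S \leftrightarrow R) \lor \lnot Q)), (S \lor S).
    ((Q \land Q) \land (\lnot R \leftrightarrow (S \leftrightarrow Q))): α-rule — add (Q \land Q), (\lnot R \leftrightarrow (S \leftrightarrow Q)).
    (P \land ((S \leftrightarrow R) \lor \lnot Q)): α-rule — add P, ((S \leftrightarrow R) \lor \lnot Q).
    (Q \land Q): α-rule — add Q, Q.
    (S \lor S): β-rule — branch into S  //  S.
      branch 1.1 (add S):
        (\lnot R \leftrightarrow (S \leftrightarrow Q)): β-rule — branch into \lnot R, (S \leftrightarrow Q)  //  \lnot \lnot R, \lnot (S \leftrightarrow Q).
          branch 1.1.1 (add \lnot R, (S \leftrightarrow Q)):
            ((S \leftrightarrow R) \lor \lnot Q): β-rule — branch into (S \leftrightarrow R)  //  \lnot Q.
              branch 1.1.1.1 (add (S \leftrightarrow R)):
                (S \leftrightarrow Q): β-rule — branch into S, Q  //  \lnot S, \lnot Q.
                  branch 1.1.1.1.1 (add S, Q):
                    (S \leftrightarrow R): β-rule — branch into S, R  //  \lnot S, \lnot R.
                      branch 1.1.1.1.1.1 (add S, R):
                        × closes — contains both R and \lnot R.
                      branch 1.1.1.1.1.2 (add \lnot S, \lnot R):
                        × closes — contains both S and \lnot S.
                  branch 1.1.1.1.2 (add \lnot S, \lnot Q):
                    × closes — contains both S and \lnot S.
              branch 1.1.1.2 (add \lnot Q):
                × closes — contains both Q and \lnot Q.
          branch 1.1.2 (add \lnot \lnot R, \lnot (S \leftrightarrow Q)):
            ((S \leftrightarrow R) \lor \lnot Q): β-rule — branch into (S \leftrightarrow R)  //  \lnot Q.
              branch 1.1.2.1 (add (S \leftrightarrow R)):
                \lnot (S \leftrightarrow Q): β-rule — branch into S, \lnot Q  //  \lnot S, Q.
                  branch 1.1.2.1.1 (add S, \lnot Q):
                    × closes — contains both Q and \lnot Q.
                  branch 1.1.2.1.2 (add \lnot S, Q):
                    × closes — contains both S and \lnot S.
              branch 1.1.2.2 (add \lnot Q):
                × closes — contains both Q and \lnot Q.
      branch 1.2 (add S):
        (\lnot R \leftrightarrow (S \leftrightarrow Q)): β-rule — branch into \lnot R, (S \leftrightarrow Q)  //  \lnot \lnot R, \lnot (S \leftrightarrow Q).
          branch 1.2.1 (add \lnot R, (S \leftrightarrow Q)):
            ((S \leftrightarrow R) \lor \lnot Q): β-rule — branch into (S \leftrightarrow R)  //  \lnot Q.
              branch 1.2.1.1 (add (S \leftrightarrow R)):
                (S \leftrightarrow Q): β-rule — branch into S, Q  //  \lnot S, \lnot Q.
                  branch 1.2.1.1.1 (add S, Q):
                    (S \leftrightarrow R): β-rule — branch into S, R  //  \lnot S, \lnot R.
                      branch 1.2.1.1.1.1 (add S, R):
                        × closes — contains both R and \lnot R.
                      branch 1.2.1.1.1.2 (add \lnot S, \lnot R):
                        × closes — contains both S and \lnot S.
                  branch 1.2.1.1.2 (add \lnot S, \lnot Q):
                    × closes — contains both S and \lnot S.
              branch 1.2.1.2 (add \lnot Q):
                × closes — contains both Q and \lnot Q.
          branch 1.2.2 (add \lnot \lnot R, \lnot (S \leftrightarrow Q)):
            ((S \leftrightarrow R) \lor \lnot Q): β-rule — branch into (S \leftrightarrow R)  //  \lnot Q.
              branch 1.2.2.1 (add (S \leftrightarrow R)):
                \lnot (S \leftrightarrow Q): β-rule — branch into S, \lnot Q  //  \lnot S, Q.
                  branch 1.2.2.1.1 (add S, \lnot Q):
                    × closes — contains both Q and \lnot Q.
                  branch 1.2.2.1.2 (add \lnot S, Q):
                    × closes — contains both S and \lnot S.
              branch 1.2.2.2 (add \lnot Q):
                × closes — contains both Q and \lnot Q.
  branch 2 (add R):
    ○ open, literals {R=true}.
14 branches closed, 1 open.
Each open branch fixes some atoms; the unmentioned ones are free. Counting distinct full assignments: branch {R=true} (P, Q, S) contributes 8 new. Total: 8.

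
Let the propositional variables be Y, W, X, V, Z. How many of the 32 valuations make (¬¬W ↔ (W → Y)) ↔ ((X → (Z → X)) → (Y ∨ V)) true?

Initial set: {((¬¬W ↔ (W → Y)) ↔ ((X → (Z → X)) → (Y ∨ V)))}.
((¬¬W ↔ (W → Y)) ↔ ((X → (Z → X)) → (Y ∨ V))): β-rule — branch into (¬¬W ↔ (W → Y)), ((X → (Z → X)) → (Y ∨ V))  //  ¬(¬¬W ↔ (W → Y)), ¬((X → (Z → X)) → (Y ∨ V)).
  branch 1 (add (¬¬W ↔ (W → Y)), ((X → (Z → X)) → (Y ∨ V))):
    (¬¬W ↔ (W → Y)): β-rule — branch into ¬¬W, (W → Y)  //  ¬¬¬W, ¬(W → Y).
      branch 1.1 (add ¬¬W, (W → Y)):
        ¬¬W: drop double negation, giving W.
        ((X → (Z → X)) → (Y ∨ V)): β-rule — branch into ¬(X → (Z → X))  //  (Y ∨ V).
          branch 1.1.1 (add ¬(X → (Z → X))):
            ¬(X → (Z → X)): α-rule — add X, ¬(Z → X).
            ¬(Z → X): α-rule — add Z, ¬X.
            × closes — contains both X and ¬X.
          branch 1.1.2 (add (Y ∨ V)):
            (W → Y): β-rule — branch into ¬W  //  Y.
              branch 1.1.2.1 (add ¬W):
                × closes — contains both W and ¬W.
              branch 1.1.2.2 (add Y):
                (Y ∨ V): β-rule — branch into Y  //  V.
                  branch 1.1.2.2.1 (add Y):
                    ○ open, literals {W=1, Y=1}.
                  branch 1.1.2.2.2 (add V):
                    ○ open, literals {V=1, W=1, Y=1}.
      branch 1.2 (add ¬¬¬W, ¬(W → Y)):
        ¬¬¬W: drop double negation, giving ¬W.
        ¬(W → Y): α-rule — add W, ¬Y.
        × closes — contains both W and ¬W.
  branch 2 (add ¬(¬¬W ↔ (W → Y)), ¬((X → (Z → X)) → (Y ∨ V))):
    ¬((X → (Z → X)) → (Y ∨ V)): α-rule — add (X → (Z → X)), ¬(Y ∨ V).
    ¬(Y ∨ V): α-rule — add ¬Y, ¬V.
    ¬(¬¬W ↔ (W → Y)): β-rule — branch into ¬¬W, ¬(W → Y)  //  ¬¬¬W, (W → Y).
      branch 2.1 (add ¬¬W, ¬(W → Y)):
        ¬¬W: drop double negation, giving W.
        ¬(W → Y): α-rule — add W, ¬Y.
        (X → (Z → X)): β-rule — branch into ¬X  //  (Z → X).
          branch 2.1.1 (add ¬X):
            ○ open, literals {V=0, W=1, X=0, Y=0}.
          branch 2.1.2 (add (Z → X)):
            (Z → X): β-rule — branch into ¬Z  //  X.
              branch 2.1.2.1 (add ¬Z):
                ○ open, literals {V=0, W=1, Y=0, Z=0}.
              branch 2.1.2.2 (add X):
                ○ open, literals {V=0, W=1, X=1, Y=0}.
      branch 2.2 (add ¬¬¬W, (W → Y)):
        ¬¬¬W: drop double negation, giving ¬W.
        (X → (Z → X)): β-rule — branch into ¬X  //  (Z → X).
          branch 2.2.1 (add ¬X):
            (W → Y): β-rule — branch into ¬W  //  Y.
              branch 2.2.1.1 (add ¬W):
                ○ open, literals {V=0, W=0, X=0, Y=0}.
              branch 2.2.1.2 (add Y):
                × closes — contains both Y and ¬Y.
          branch 2.2.2 (add (Z → X)):
            (W → Y): β-rule — branch into ¬W  //  Y.
              branch 2.2.2.1 (add ¬W):
                (Z → X): β-rule — branch into ¬Z  //  X.
                  branch 2.2.2.1.1 (add ¬Z):
                    ○ open, literals {V=0, W=0, Y=0, Z=0}.
                  branch 2.2.2.1.2 (add X):
                    ○ open, literals {V=0, W=0, X=1, Y=0}.
              branch 2.2.2.2 (add Y):
                × closes — contains both Y and ¬Y.
5 branches closed, 8 open.
Each open branch fixes some atoms; the unmentioned ones are free. Counting distinct full assignments: branch {W=1, Y=1} (X, V, Z) contributes 8 new; branch {V=1, W=1, Y=1} (X, Z) contributes 0 new; branch {V=0, W=1, X=0, Y=0} (Z) contributes 2 new; branch {V=0, W=1, Y=0, Z=0} (X) contributes 1 new; branch {V=0, W=1, X=1, Y=0} (Z) contributes 1 new; branch {V=0, W=0, X=0, Y=0} (Z) contributes 2 new; branch {V=0, W=0, Y=0, Z=0} (X) contributes 1 new; branch {V=0, W=0, X=1, Y=0} (Z) contributes 1 new. Total: 16.

16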